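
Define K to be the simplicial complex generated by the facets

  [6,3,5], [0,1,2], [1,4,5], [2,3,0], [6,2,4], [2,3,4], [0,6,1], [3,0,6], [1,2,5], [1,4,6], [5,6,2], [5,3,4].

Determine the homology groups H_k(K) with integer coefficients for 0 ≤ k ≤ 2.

Take the total order 0 < 1 < 2 < 3 < 4 < 5 < 6 on the vertex set. Then K (dimension 2) consists of the simplices:

  0-simplices (7): [0], [1], [2], [3], [4], [5], [6]
  1-simplices (18): [0,1], [0,2], [0,3], [0,6], [1,2], [1,4], [1,5], [1,6], [2,3], [2,4], [2,5], [2,6], [3,4], [3,5], [3,6], [4,5], [4,6], [5,6]
  2-simplices (12): [0,1,2], [0,1,6], [0,2,3], [0,3,6], [1,2,5], [1,4,5], [1,4,6], [2,3,4], [2,4,6], [2,5,6], [3,4,5], [3,5,6]

Hence C_0 ≅ Z^7, C_1 ≅ Z^18, C_2 ≅ Z^12.

The boundary map ∂_1: C_1 → C_0 sends each edge [p,q] (with p < q) to q − p. For instance
  ∂[4,6] = [6] − [4].
The resulting 7×18 matrix has rank 6, and its Smith normal form has invariant factors (1,1,1,1,1,1).

The boundary map ∂_2: C_2 → C_1 maps a triangle to the signed sum of its edges. For instance
  ∂[3,4,5] = [4,5] − [3,5] + [3,4],
  ∂[2,3,4] = [3,4] − [2,4] + [2,3].
As a 18×12 matrix over Z this has rank 12, with invariant factors (1,1,1,1,1,1,1,1,1,1,1,2).

Reading off H_k = ker ∂_k / im ∂_{k+1}:

  H_0: rank C_0 − rank ∂_1 = 7 − 6 = 1, and the invariant factors of ∂_1 are all 1, so H_0 = Z.
  H_1: rank ker ∂_1 − rank ∂_2 = (18 − 6) − 12 = 0, and ∂_2 has invariant factor 2 > 1, so H_1 = Z/2Z.
  H_2: rank ker ∂_2 − rank ∂_3 = (12 − 12) − 0 = 0, and there is no ∂_3, so H_2 = 0.

(K is a triangulation of the real projective plane RP^2.)

H_0 = Z,  H_1 = Z/2Z,  H_2 = 0.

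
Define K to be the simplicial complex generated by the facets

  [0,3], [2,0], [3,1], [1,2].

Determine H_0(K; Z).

H_0 = Z.

Fix the vertex order 0 < 1 < 2 < 3 and write every simplex with vertices in increasing order. Then dim K = 1 and the simplices of K are:

  0-simplices (4): [0], [1], [2], [3]
  1-simplices (4): [0,2], [0,3], [1,2], [1,3]

giving chain groups C_0 ≅ Z^4, C_1 ≅ Z^4.

∂_1: C_1 → C_0 sends each edge [p,q] (with p < q) to q − p.
This gives a 4×4 integer matrix of rank 3; reducing to Smith normal form yields diagonal entries (1,1,1).

From H_k ≅ ker(∂_k) / im(∂_{k+1}) we obtain:

  H_0: rank C_0 − rank ∂_1 = 4 − 3 = 1, and the invariant factors of ∂_1 are all 1, so H_0 = Z.

(K is a triangulation of the circle S^1.)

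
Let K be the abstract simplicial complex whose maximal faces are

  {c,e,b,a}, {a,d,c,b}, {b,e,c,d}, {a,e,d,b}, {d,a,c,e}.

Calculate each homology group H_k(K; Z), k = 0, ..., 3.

K has 5 vertices, 10 edges, 10 triangles, 5 3-simplices.
rank ∂_0 = 0, rank ∂_1 = 4 ⇒ b_0 = 5 − 0 − 4 = 1; all invariant factors of ∂_1 are 1 so no torsion. So H_0 ≅ Z.
rank ∂_1 = 4, rank ∂_2 = 6 ⇒ b_1 = 10 − 4 − 6 = 0; all invariant factors of ∂_2 are 1 so no torsion. So H_1 ≅ 0.
rank ∂_2 = 6, rank ∂_3 = 4 ⇒ b_2 = 10 − 6 − 4 = 0; all invariant factors of ∂_3 are 1 so no torsion. So H_2 ≅ 0.
rank ∂_3 = 4, rank ∂_4 = 0 ⇒ b_3 = 5 − 4 − 0 = 1. So H_3 ≅ Z.

H_0 = Z,  H_1 = 0,  H_2 = 0,  H_3 = Z.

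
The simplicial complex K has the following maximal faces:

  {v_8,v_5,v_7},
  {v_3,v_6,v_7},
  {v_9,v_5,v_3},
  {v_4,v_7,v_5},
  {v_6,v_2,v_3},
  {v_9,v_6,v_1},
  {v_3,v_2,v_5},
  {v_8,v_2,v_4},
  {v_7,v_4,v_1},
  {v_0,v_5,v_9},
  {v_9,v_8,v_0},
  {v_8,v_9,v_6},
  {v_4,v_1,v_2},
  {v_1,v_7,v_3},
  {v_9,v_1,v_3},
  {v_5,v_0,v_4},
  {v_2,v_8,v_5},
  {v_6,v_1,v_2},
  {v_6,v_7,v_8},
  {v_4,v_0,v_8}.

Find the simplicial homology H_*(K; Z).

H_0 = Z,  H_1 = Z ⊕ Z/2,  H_2 = 0.

We work with the vertex ordering v_0 < v_1 < v_2 < v_3 < v_4 < v_5 < v_6 < v_7 < v_8 < v_9. The simplices of K, each written with vertices in increasing order, are:

  0-simplices (10): [v_0], [v_1], [v_2], [v_3], [v_4], [v_5], [v_6], [v_7], [v_8], [v_9]
  1-simplices (30): (30 of them)
  2-simplices (20): (20 of them)

so the chain groups are C_0 ≅ Z^10, C_1 ≅ Z^30, C_2 ≅ Z^20.

∂_1: C_1 → C_0 maps an edge to its endpoints' difference, ∂[p,q] = q − p. For instance
  ∂[v_5,v_8] = [v_8] − [v_5].
The 10×30 boundary matrix has rank 9 and Smith normal form diag(1,1,1,1,1,1,1,1,1).

The boundary map ∂_2: C_2 → C_1 acts by ∂[p,q,r] = [q,r] − [p,r] + [p,q]. For instance
  ∂[v_1,v_3,v_9] = [v_3,v_9] − [v_1,v_9] + [v_1,v_3],
  ∂[v_0,v_4,v_8] = [v_4,v_8] − [v_0,v_8] + [v_0,v_4].
This gives a 30×20 integer matrix of rank 20; reducing to Smith normal form yields diagonal entries (1,1,1,1,1,1,1,1,1,1,1,1,1,1,1,1,1,1,1,2).

Now H_k = ker ∂_k / im ∂_{k+1}, so:

  H_0: rank C_0 − rank ∂_1 = 10 − 9 = 1, and the invariant factors of ∂_1 are all 1, so H_0 = Z.
  H_1: rank ker ∂_1 − rank ∂_2 = (30 − 9) − 20 = 1, and ∂_2 has invariant factor 2 > 1, so H_1 = Z ⊕ Z/2.
  H_2: rank ker ∂_2 − rank ∂_3 = (20 − 20) − 0 = 0, and there is no ∂_3, so H_2 = 0.

(K is a triangulation of the Klein bottle.)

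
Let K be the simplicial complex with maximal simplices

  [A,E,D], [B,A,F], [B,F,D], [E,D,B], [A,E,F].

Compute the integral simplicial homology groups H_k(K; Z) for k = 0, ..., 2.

H_0 ≅ Z,  H_1 ≅ Z,  H_2 = 0.

Order the vertices as A < B < D < E < F. Listing each simplex with vertices in this order, K has dimension 2 with simplices:

  0-simplices (5): A, B, D, E, F
  1-simplices (10): AB, AD, AE, AF, BD, BE, BF, DE, DF, EF
  2-simplices (5): ABF, ADE, AEF, BDE, BDF

so the chain groups are C_0 ≅ Z^5, C_1 ≅ Z^10, C_2 ≅ Z^5.

The boundary map ∂_1: C_1 → C_0 sends each edge [p,q] (with p < q) to q − p.
The 5×10 boundary matrix has rank 4 and Smith normal form diag(1,1,1,1).

Boundary ∂_2: C_2 → C_1 sends each 2-simplex [p,q,r] to [q,r] − [p,r] + [p,q]. For instance
  ∂AEF = EF − AF + AE,
  ∂BDE = DE − BE + BD.
The resulting 10×5 matrix has rank 5, and its Smith normal form has invariant factors (1,1,1,1,1).

From H_k ≅ ker(∂_k) / im(∂_{k+1}) we obtain:

  H_0: rank C_0 − rank ∂_1 = 5 − 4 = 1, and the invariant factors of ∂_1 are all 1, so H_0 = Z.
  H_1: rank ker ∂_1 − rank ∂_2 = (10 − 4) − 5 = 1, and the invariant factors of ∂_2 are all 1, so H_1 = Z.
  H_2: rank ker ∂_2 − rank ∂_3 = (5 − 5) − 0 = 0, and there is no ∂_3, so H_2 = 0.

(K is a triangulation of the Möbius band.)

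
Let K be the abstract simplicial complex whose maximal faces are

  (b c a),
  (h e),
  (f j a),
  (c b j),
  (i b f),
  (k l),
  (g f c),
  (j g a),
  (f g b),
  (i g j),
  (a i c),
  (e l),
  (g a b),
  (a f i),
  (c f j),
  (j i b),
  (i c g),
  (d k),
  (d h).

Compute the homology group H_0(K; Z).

H_0 = Z^2.

Order the vertices as a < b < c < d < e < f < g < h < i < j < k < l. Listing each simplex with vertices in this order, K has dimension 2 with simplices:

  0-simplices (12): a, b, c, d, e, f, g, h, i, j, k, l
  1-simplices (26): ab, ac, af, ag, ai, aj, bc, bf, bg, bi, bj, cf, cg, ci, cj, dh, dk, eh, el, fg, fi, fj, gi, gj, ij, kl
  2-simplices (14): abc, abg, aci, afi, afj, agj, bcj, bfg, bfi, bij, cfg, cfj, cgi, gij

giving chain groups C_0 ≅ Z^12, C_1 ≅ Z^26, C_2 ≅ Z^14.

Boundary ∂_1: C_1 → C_0 is given by ∂[p,q] = [q] − [p].
The 12×26 boundary matrix has rank 10 and Smith normal form diag(1,1,1,1,1,1,1,1,1,1).

Boundary ∂_2: C_2 → C_1 acts by ∂[p,q,r] = [q,r] − [p,r] + [p,q]. For instance
  ∂bfi = fi − bi + bf,
  ∂abg = bg − ag + ab.
The resulting 26×14 matrix has rank 13, and its Smith normal form has invariant factors (1,1,1,1,1,1,1,1,1,1,1,1,1).

Now H_k = ker ∂_k / im ∂_{k+1}, so:

  H_0: rank C_0 − rank ∂_1 = 12 − 10 = 2, and the invariant factors of ∂_1 are all 1, so H_0 ≅ Z^2.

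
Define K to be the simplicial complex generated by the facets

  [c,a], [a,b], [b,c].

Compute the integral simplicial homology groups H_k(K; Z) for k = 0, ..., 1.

H_0 ≅ Z,  H_1 ≅ Z.

Fix the vertex order a < b < c and write every simplex with vertices in increasing order. Then dim K = 1 and the simplices of K are:

  0-simplices (3): a, b, c
  1-simplices (3): ab, ac, bc

so the chain groups are C_0 ≅ Z^3, C_1 ≅ Z^3.

Boundary ∂_1: C_1 → C_0 maps an edge to its endpoints' difference, ∂[p,q] = q − p. For instance
  ∂ab = b − a.
The 3×3 boundary matrix has rank 2 and Smith normal form diag(1,1).

Computing H_k = (kernel of ∂_k) / (image of ∂_{k+1}):

  H_0: rank C_0 − rank ∂_1 = 3 − 2 = 1, and the invariant factors of ∂_1 are all 1, so H_0 ≅ Z.
  H_1: rank ker ∂_1 − rank ∂_2 = (3 − 2) − 0 = 1, and there is no ∂_2, so H_1 ≅ Z.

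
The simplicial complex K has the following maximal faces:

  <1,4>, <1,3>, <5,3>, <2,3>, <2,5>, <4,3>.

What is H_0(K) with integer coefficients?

H_0 ≅ Z.

Fix the vertex order 1 < 2 < 3 < 4 < 5 and write every simplex with vertices in increasing order. Then dim K = 1 and the simplices of K are:

  0-simplices (5): [1], [2], [3], [4], [5]
  1-simplices (6): [1,3], [1,4], [2,3], [2,5], [3,4], [3,5]

so the chain groups are C_0 ≅ Z^5, C_1 ≅ Z^6.

Boundary ∂_1: C_1 → C_0 sends each edge [p,q] (with p < q) to q − p.
As a 5×6 matrix over Z this has rank 4, with invariant factors (1,1,1,1).

From H_k ≅ ker(∂_k) / im(∂_{k+1}) we obtain:

  H_0: rank C_0 − rank ∂_1 = 5 − 4 = 1, and the invariant factors of ∂_1 are all 1, so H_0 ≅ Z.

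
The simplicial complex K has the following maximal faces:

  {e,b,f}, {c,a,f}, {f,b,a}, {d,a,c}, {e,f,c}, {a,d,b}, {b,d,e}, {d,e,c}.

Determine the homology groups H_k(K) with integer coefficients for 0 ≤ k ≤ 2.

H_0 ≅ Z,  H_1 = 0,  H_2 ≅ Z.

Order the vertices as a < b < c < d < e < f. Listing each simplex with vertices in this order, K has dimension 2 with simplices:

  0-simplices (6): a, b, c, d, e, f
  1-simplices (12): ab, ac, ad, af, bd, be, bf, cd, ce, cf, de, ef
  2-simplices (8): abd, abf, acd, acf, bde, bef, cde, cef

Hence C_0 ≅ Z^6, C_1 ≅ Z^12, C_2 ≅ Z^8.

∂_1: C_1 → C_0 is given by ∂[p,q] = [q] − [p]. For instance
  ∂ce = e − c.
As a 6×12 matrix over Z this has rank 5, with invariant factors (1,1,1,1,1).

The boundary map ∂_2: C_2 → C_1 acts by ∂[p,q,r] = [q,r] − [p,r] + [p,q]. For instance
  ∂abd = bd − ad + ab,
  ∂cde = de − ce + cd.
This gives a 12×8 integer matrix of rank 7; reducing to Smith normal form yields diagonal entries (1,1,1,1,1,1,1).

From H_k ≅ ker(∂_k) / im(∂_{k+1}) we obtain:

  H_0: rank C_0 − rank ∂_1 = 6 − 5 = 1, and the invariant factors of ∂_1 are all 1, so H_0 ≅ Z.
  H_1: rank ker ∂_1 − rank ∂_2 = (12 − 5) − 7 = 0, and the invariant factors of ∂_2 are all 1, so H_1 ≅ 0.
  H_2: rank ker ∂_2 − rank ∂_3 = (8 − 7) − 0 = 1, and there is no ∂_3, so H_2 ≅ Z.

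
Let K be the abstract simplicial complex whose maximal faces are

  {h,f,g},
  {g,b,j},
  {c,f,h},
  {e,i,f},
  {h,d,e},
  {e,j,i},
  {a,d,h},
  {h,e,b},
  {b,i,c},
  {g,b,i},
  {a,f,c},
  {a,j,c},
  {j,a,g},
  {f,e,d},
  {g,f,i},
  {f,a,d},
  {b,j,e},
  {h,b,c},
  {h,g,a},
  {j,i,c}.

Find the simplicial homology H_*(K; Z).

Fix the vertex order a < b < c < d < e < f < g < h < i < j and write every simplex with vertices in increasing order. Then dim K = 2 and the simplices of K are:

  0-simplices (10): a, b, c, d, e, f, g, h, i, j
  1-simplices (30): ac, ad, af, ag, ah, aj, bc, be, bg, bh, bi, bj, cf, ch, ci, cj, de, df, dh, ef, eh, ei, ej, fg, fh, fi, gh, gi, gj, ij
  2-simplices (20): acf, acj, adf, adh, agh, agj, bch, bci, beh, bej, bgi, bgj, cfh, cij, def, deh, efi, eij, fgh, fgi

so the chain groups are C_0 ≅ Z^10, C_1 ≅ Z^30, C_2 ≅ Z^20.

∂_1: C_1 → C_0 sends each edge [p,q] (with p < q) to q − p. For instance
  ∂bg = g − b.
As a 10×30 matrix over Z this has rank 9, with invariant factors (1,1,1,1,1,1,1,1,1).

The boundary map ∂_2: C_2 → C_1 sends each 2-simplex [p,q,r] to [q,r] − [p,r] + [p,q]. For instance
  ∂acf = cf − af + ac,
  ∂beh = eh − bh + be.
This gives a 30×20 integer matrix of rank 20; reducing to Smith normal form yields diagonal entries (1,1,1,1,1,1,1,1,1,1,1,1,1,1,1,1,1,1,1,2).

Now H_k = ker ∂_k / im ∂_{k+1}, so:

  H_0: rank C_0 − rank ∂_1 = 10 − 9 = 1, and the invariant factors of ∂_1 are all 1, so H_0 ≅ Z.
  H_1: rank ker ∂_1 − rank ∂_2 = (30 − 9) − 20 = 1, and ∂_2 has invariant factor 2 > 1, so H_1 ≅ Z ⊕ Z/2Z.
  H_2: rank ker ∂_2 − rank ∂_3 = (20 − 20) − 0 = 0, and there is no ∂_3, so H_2 ≅ 0.

As a check, the Euler characteristic is 10 − 30 + 20 = 0, which agrees with 1 − 1 + 0 = 0.
(K is a triangulation of the Klein bottle.)

H_0 ≅ Z,  H_1 ≅ Z ⊕ Z/2Z,  H_2 = 0.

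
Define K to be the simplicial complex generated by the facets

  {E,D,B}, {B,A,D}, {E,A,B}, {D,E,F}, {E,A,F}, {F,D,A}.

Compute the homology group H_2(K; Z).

Fix the vertex order A < B < D < E < F and write every simplex with vertices in increasing order. Then dim K = 2 and the simplices of K are:

  0-simplices (5): A, B, D, E, F
  1-simplices (9): AB, AD, AE, AF, BD, BE, DE, DF, EF
  2-simplices (6): ABD, ABE, ADF, AEF, BDE, DEF

Hence C_0 ≅ Z^5, C_1 ≅ Z^9, C_2 ≅ Z^6.

∂_1: C_1 → C_0 is given by ∂[p,q] = [q] − [p]. For instance
  ∂AB = B − A.
As a 5×9 matrix over Z this has rank 4, with invariant factors (1,1,1,1).

∂_2: C_2 → C_1 maps a triangle to the signed sum of its edges. For instance
  ∂ADF = DF − AF + AD,
  ∂ABE = BE − AE + AB.
The resulting 9×6 matrix has rank 5, and its Smith normal form has invariant factors (1,1,1,1,1).

Now H_k = ker ∂_k / im ∂_{k+1}, so:

  H_2: rank ker ∂_2 − rank ∂_3 = (6 − 5) − 0 = 1, and there is no ∂_3, so H_2 ≅ Z.

H_2 = Z.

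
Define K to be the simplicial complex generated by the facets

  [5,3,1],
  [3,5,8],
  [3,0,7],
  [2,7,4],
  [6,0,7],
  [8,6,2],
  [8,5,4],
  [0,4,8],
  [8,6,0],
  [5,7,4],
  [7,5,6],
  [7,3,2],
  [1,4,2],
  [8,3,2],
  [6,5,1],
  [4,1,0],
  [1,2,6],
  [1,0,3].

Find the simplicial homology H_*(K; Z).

Take the total order 0 < 1 < 2 < 3 < 4 < 5 < 6 < 7 < 8 on the vertex set. Then K (dimension 2) consists of the simplices:

  0-simplices (9): [0], [1], [2], [3], [4], [5], [6], [7], [8]
  1-simplices (27): (27 of them)
  2-simplices (18): [0,1,3], [0,1,4], [0,3,7], [0,4,8], [0,6,7], [0,6,8], [1,2,4], [1,2,6], [1,3,5], [1,5,6], [2,3,7], [2,3,8], [2,4,7], [2,6,8], [3,5,8], [4,5,7], [4,5,8], [5,6,7]

giving chain groups C_0 ≅ Z^9, C_1 ≅ Z^27, C_2 ≅ Z^18.

The boundary map ∂_1: C_1 → C_0 sends each edge [p,q] (with p < q) to q − p.
As a 9×27 matrix over Z this has rank 8, with invariant factors (1,1,1,1,1,1,1,1).

Boundary ∂_2: C_2 → C_1 acts by ∂[p,q,r] = [q,r] − [p,r] + [p,q]. For instance
  ∂[1,2,6] = [2,6] − [1,6] + [1,2],
  ∂[5,6,7] = [6,7] − [5,7] + [5,6].
The resulting 27×18 matrix has rank 17, and its Smith normal form has invariant factors (1,1,1,1,1,1,1,1,1,1,1,1,1,1,1,1,1).

From H_k ≅ ker(∂_k) / im(∂_{k+1}) we obtain:

  H_0: rank C_0 − rank ∂_1 = 9 − 8 = 1, and the invariant factors of ∂_1 are all 1, so H_0 ≅ Z.
  H_1: rank ker ∂_1 − rank ∂_2 = (27 − 8) − 17 = 2, and the invariant factors of ∂_2 are all 1, so H_1 ≅ Z^2.
  H_2: rank ker ∂_2 − rank ∂_3 = (18 − 17) − 0 = 1, and there is no ∂_3, so H_2 ≅ Z.

As a check, the Euler characteristic is 9 − 27 + 18 = 0, which agrees with 1 − 2 + 1 = 0.

H_0 = Z,  H_1 = Z^2,  H_2 = Z.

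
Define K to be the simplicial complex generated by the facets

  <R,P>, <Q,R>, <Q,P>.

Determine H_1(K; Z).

We work with the vertex ordering P < Q < R. The simplices of K, each written with vertices in increasing order, are:

  0-simplices (3): P, Q, R
  1-simplices (3): PQ, PR, QR

giving chain groups C_0 ≅ Z^3, C_1 ≅ Z^3.

Boundary ∂_1: C_1 → C_0 is given by ∂[p,q] = [q] − [p]. For instance
  ∂PR = R − P.
This gives a 3×3 integer matrix of rank 2; reducing to Smith normal form yields diagonal entries (1,1).

Now H_k = ker ∂_k / im ∂_{k+1}, so:

  H_1: rank ker ∂_1 − rank ∂_2 = (3 − 2) − 0 = 1, and there is no ∂_2, so H_1 ≅ Z.

H_1 ≅ Z.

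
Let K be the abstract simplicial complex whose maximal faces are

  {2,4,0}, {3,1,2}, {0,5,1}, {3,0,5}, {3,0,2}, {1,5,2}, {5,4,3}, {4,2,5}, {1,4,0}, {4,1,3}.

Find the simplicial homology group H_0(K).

H_0 = Z.

Order the vertices as 0 < 1 < 2 < 3 < 4 < 5. Listing each simplex with vertices in this order, K has dimension 2 with simplices:

  0-simplices (6): [0], [1], [2], [3], [4], [5]
  1-simplices (15): [0,1], [0,2], [0,3], [0,4], [0,5], [1,2], [1,3], [1,4], [1,5], [2,3], [2,4], [2,5], [3,4], [3,5], [4,5]
  2-simplices (10): [0,1,4], [0,1,5], [0,2,3], [0,2,4], [0,3,5], [1,2,3], [1,2,5], [1,3,4], [2,4,5], [3,4,5]

Hence C_0 ≅ Z^6, C_1 ≅ Z^15, C_2 ≅ Z^10.

∂_1: C_1 → C_0 maps an edge to its endpoints' difference, ∂[p,q] = q − p.
This gives a 6×15 integer matrix of rank 5; reducing to Smith normal form yields diagonal entries (1,1,1,1,1).

∂_2: C_2 → C_1 acts by ∂[p,q,r] = [q,r] − [p,r] + [p,q]. For instance
  ∂[0,3,5] = [3,5] − [0,5] + [0,3],
  ∂[1,2,5] = [2,5] − [1,5] + [1,2].
The resulting 15×10 matrix has rank 10, and its Smith normal form has invariant factors (1,1,1,1,1,1,1,1,1,2).

From H_k ≅ ker(∂_k) / im(∂_{k+1}) we obtain:

  H_0: rank C_0 − rank ∂_1 = 6 − 5 = 1, and the invariant factors of ∂_1 are all 1, so H_0 = Z.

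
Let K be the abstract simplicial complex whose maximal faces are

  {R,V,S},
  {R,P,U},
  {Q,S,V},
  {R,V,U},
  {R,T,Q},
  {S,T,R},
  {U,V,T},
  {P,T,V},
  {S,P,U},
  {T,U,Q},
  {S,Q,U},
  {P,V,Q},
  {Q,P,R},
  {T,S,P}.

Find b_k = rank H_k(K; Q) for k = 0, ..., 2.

Take the total order P < Q < R < S < T < U < V on the vertex set. Then K (dimension 2) consists of the simplices:

  0-simplices (7): P, Q, R, S, T, U, V
  1-simplices (21): PQ, PR, PS, PT, PU, PV, QR, QS, QT, QU, QV, RS, RT, RU, RV, ST, SU, SV, TU, TV, UV
  2-simplices (14): PQR, PQV, PRU, PST, PSU, PTV, QRT, QSU, QSV, QTU, RST, RSV, RUV, TUV

so the chain groups are C_0 ≅ Z^7, C_1 ≅ Z^21, C_2 ≅ Z^14.

The boundary map ∂_1: C_1 → C_0 maps an edge to its endpoints' difference, ∂[p,q] = q − p. For instance
  ∂PQ = Q − P.
This gives a 7×21 integer matrix of rank 6; reducing to Smith normal form yields diagonal entries (1,1,1,1,1,1).

∂_2: C_2 → C_1 maps a triangle to the signed sum of its edges. For instance
  ∂RST = ST − RT + RS,
  ∂QRT = RT − QT + QR.
The resulting 21×14 matrix has rank 13, and its Smith normal form has invariant factors (1,1,1,1,1,1,1,1,1,1,1,1,1).

Reading off H_k = ker ∂_k / im ∂_{k+1}:

  H_0: rank C_0 − rank ∂_1 = 7 − 6 = 1, and the invariant factors of ∂_1 are all 1, so H_0 ≅ Z.
  H_1: rank ker ∂_1 − rank ∂_2 = (21 − 6) − 13 = 2, and the invariant factors of ∂_2 are all 1, so H_1 ≅ Z^2.
  H_2: rank ker ∂_2 − rank ∂_3 = (14 − 13) − 0 = 1, and there is no ∂_3, so H_2 ≅ Z.

Hence the Betti numbers are b_0 = 1, b_1 = 2, b_2 = 1.

b_0 = 1, b_1 = 2, b_2 = 1.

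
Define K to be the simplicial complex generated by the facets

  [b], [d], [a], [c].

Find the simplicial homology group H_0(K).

H_0 = Z^4.

Order the vertices as a < b < c < d. Listing each simplex with vertices in this order, K has dimension 0 with simplices:

  0-simplices (4): a, b, c, d

Hence C_0 ≅ Z^4.

Now H_k = ker ∂_k / im ∂_{k+1}, so:

  H_0: rank C_0 − rank ∂_1 = 4 − 0 = 4, and there is no ∂_1, so H_0 ≅ Z^4.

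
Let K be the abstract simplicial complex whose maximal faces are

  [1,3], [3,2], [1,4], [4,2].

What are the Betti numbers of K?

b_0 = 1, b_1 = 1.

Take the total order 1 < 2 < 3 < 4 on the vertex set. Then K (dimension 1) consists of the simplices:

  0-simplices (4): [1], [2], [3], [4]
  1-simplices (4): [1,3], [1,4], [2,3], [2,4]

so the chain groups are C_0 ≅ Z^4, C_1 ≅ Z^4.

The boundary map ∂_1: C_1 → C_0 sends each edge [p,q] (with p < q) to q − p.
This gives a 4×4 integer matrix of rank 3; reducing to Smith normal form yields diagonal entries (1,1,1).

Now H_k = ker ∂_k / im ∂_{k+1}, so:

  H_0: rank C_0 − rank ∂_1 = 4 − 3 = 1, and the invariant factors of ∂_1 are all 1, so H_0 ≅ Z.
  H_1: rank ker ∂_1 − rank ∂_2 = (4 − 3) − 0 = 1, and there is no ∂_2, so H_1 ≅ Z.

Hence the Betti numbers are b_0 = 1, b_1 = 1.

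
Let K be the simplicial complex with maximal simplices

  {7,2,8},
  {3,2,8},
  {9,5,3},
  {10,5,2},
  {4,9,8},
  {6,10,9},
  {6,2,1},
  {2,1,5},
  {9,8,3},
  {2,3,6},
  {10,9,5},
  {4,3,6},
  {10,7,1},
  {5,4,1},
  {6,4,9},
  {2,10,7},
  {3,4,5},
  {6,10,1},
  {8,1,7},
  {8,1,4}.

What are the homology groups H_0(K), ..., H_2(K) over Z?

K has 10 vertices, 30 edges, 20 triangles.
rank ∂_0 = 0, rank ∂_1 = 9 ⇒ b_0 = 10 − 0 − 9 = 1; all invariant factors of ∂_1 are 1 so no torsion. So H_0 ≅ Z.
rank ∂_1 = 9, rank ∂_2 = 20 ⇒ b_1 = 30 − 9 − 20 = 1; ∂_2 has invariant factor(s) [2] giving torsion. So H_1 ≅ Z ⊕ Z/2Z.
rank ∂_2 = 20, rank ∂_3 = 0 ⇒ b_2 = 20 − 20 − 0 = 0. So H_2 ≅ 0.

H_0 = Z,  H_1 = Z ⊕ Z/2Z,  H_2 = 0.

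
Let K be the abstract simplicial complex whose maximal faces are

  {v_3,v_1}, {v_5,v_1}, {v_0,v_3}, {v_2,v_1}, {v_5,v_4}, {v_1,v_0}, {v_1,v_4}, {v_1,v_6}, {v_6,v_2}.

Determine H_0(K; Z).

H_0 ≅ Z.

We work with the vertex ordering v_0 < v_1 < v_2 < v_3 < v_4 < v_5 < v_6. The simplices of K, each written with vertices in increasing order, are:

  0-simplices (7): [v_0], [v_1], [v_2], [v_3], [v_4], [v_5], [v_6]
  1-simplices (9): [v_0,v_1], [v_0,v_3], [v_1,v_2], [v_1,v_3], [v_1,v_4], [v_1,v_5], [v_1,v_6], [v_2,v_6], [v_4,v_5]

giving chain groups C_0 ≅ Z^7, C_1 ≅ Z^9.

The boundary map ∂_1: C_1 → C_0 is given by ∂[p,q] = [q] − [p]. For instance
  ∂[v_1,v_2] = [v_2] − [v_1].
The 7×9 boundary matrix has rank 6 and Smith normal form diag(1,1,1,1,1,1).

Computing H_k = (kernel of ∂_k) / (image of ∂_{k+1}):

  H_0: rank C_0 − rank ∂_1 = 7 − 6 = 1, and the invariant factors of ∂_1 are all 1, so H_0 ≅ Z.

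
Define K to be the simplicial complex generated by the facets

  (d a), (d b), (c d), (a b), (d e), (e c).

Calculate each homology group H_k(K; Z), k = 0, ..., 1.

H_0 ≅ Z,  H_1 ≅ Z^2.

Fix the vertex order a < b < c < d < e and write every simplex with vertices in increasing order. Then dim K = 1 and the simplices of K are:

  0-simplices (5): a, b, c, d, e
  1-simplices (6): ab, ad, bd, cd, ce, de

Hence C_0 ≅ Z^5, C_1 ≅ Z^6.

The boundary map ∂_1: C_1 → C_0 maps an edge to its endpoints' difference, ∂[p,q] = q − p. For instance
  ∂ad = d − a.
The resulting 5×6 matrix has rank 4, and its Smith normal form has invariant factors (1,1,1,1).

Reading off H_k = ker ∂_k / im ∂_{k+1}:

  H_0: rank C_0 − rank ∂_1 = 5 − 4 = 1, and the invariant factors of ∂_1 are all 1, so H_0 ≅ Z.
  H_1: rank ker ∂_1 − rank ∂_2 = (6 − 4) − 0 = 2, and there is no ∂_2, so H_1 ≅ Z^2.

As a check, the Euler characteristic is 5 − 6 = -1, which agrees with 1 − 2 = -1.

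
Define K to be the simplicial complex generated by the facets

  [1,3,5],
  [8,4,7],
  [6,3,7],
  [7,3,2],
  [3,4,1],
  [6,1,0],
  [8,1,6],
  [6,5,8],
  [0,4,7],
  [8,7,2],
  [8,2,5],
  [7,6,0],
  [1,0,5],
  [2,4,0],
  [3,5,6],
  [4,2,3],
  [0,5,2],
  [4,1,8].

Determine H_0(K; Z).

Take the total order 0 < 1 < 2 < 3 < 4 < 5 < 6 < 7 < 8 on the vertex set. Then K (dimension 2) consists of the simplices:

  0-simplices (9): [0], [1], [2], [3], [4], [5], [6], [7], [8]
  1-simplices (27): (27 of them)
  2-simplices (18): [0,1,5], [0,1,6], [0,2,4], [0,2,5], [0,4,7], [0,6,7], [1,3,4], [1,3,5], [1,4,8], [1,6,8], [2,3,4], [2,3,7], [2,5,8], [2,7,8], [3,5,6], [3,6,7], [4,7,8], [5,6,8]

Hence C_0 ≅ Z^9, C_1 ≅ Z^27, C_2 ≅ Z^18.

Boundary ∂_1: C_1 → C_0 sends each edge [p,q] (with p < q) to q − p. For instance
  ∂[2,4] = [4] − [2].
As a 9×27 matrix over Z this has rank 8, with invariant factors (1,1,1,1,1,1,1,1).

∂_2: C_2 → C_1 maps a triangle to the signed sum of its edges. For instance
  ∂[0,2,5] = [2,5] − [0,5] + [0,2],
  ∂[1,3,5] = [3,5] − [1,5] + [1,3].
The 27×18 boundary matrix has rank 18 and Smith normal form diag(1,1,1,1,1,1,1,1,1,1,1,1,1,1,1,1,1,2).

Computing H_k = (kernel of ∂_k) / (image of ∂_{k+1}):

  H_0: rank C_0 − rank ∂_1 = 9 − 8 = 1, and the invariant factors of ∂_1 are all 1, so H_0 = Z.

H_0 = Z.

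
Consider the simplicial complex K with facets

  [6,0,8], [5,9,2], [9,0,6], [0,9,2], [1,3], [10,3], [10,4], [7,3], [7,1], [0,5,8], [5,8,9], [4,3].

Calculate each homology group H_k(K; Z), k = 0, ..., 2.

Take the total order 0 < 1 < 2 < 3 < 4 < 5 < 6 < 7 < 8 < 9 < 10 on the vertex set. Then K (dimension 2) consists of the simplices:

  0-simplices (11): [0], [1], [2], [3], [4], [5], [6], [7], [8], [9], [10]
  1-simplices (18): [0,2], [0,5], [0,6], [0,8], [0,9], [1,3], [1,7], [2,5], [2,9], [3,4], [3,7], [3,10], [4,10], [5,8], [5,9], [6,8], [6,9], [8,9]
  2-simplices (6): [0,2,9], [0,5,8], [0,6,8], [0,6,9], [2,5,9], [5,8,9]

giving chain groups C_0 ≅ Z^11, C_1 ≅ Z^18, C_2 ≅ Z^6.

Boundary ∂_1: C_1 → C_0 sends each edge [p,q] (with p < q) to q − p. For instance
  ∂[2,9] = [9] − [2].
This gives a 11×18 integer matrix of rank 9; reducing to Smith normal form yields diagonal entries (1,1,1,1,1,1,1,1,1).

Boundary ∂_2: C_2 → C_1 sends each 2-simplex [p,q,r] to [q,r] − [p,r] + [p,q]. For instance
  ∂[2,5,9] = [5,9] − [2,9] + [2,5],
  ∂[0,5,8] = [5,8] − [0,8] + [0,5].
As a 18×6 matrix over Z this has rank 6, with invariant factors (1,1,1,1,1,1).

Computing H_k = (kernel of ∂_k) / (image of ∂_{k+1}):

  H_0: rank C_0 − rank ∂_1 = 11 − 9 = 2, and the invariant factors of ∂_1 are all 1, so H_0 = Z^2.
  H_1: rank ker ∂_1 − rank ∂_2 = (18 − 9) − 6 = 3, and the invariant factors of ∂_2 are all 1, so H_1 = Z^3.
  H_2: rank ker ∂_2 − rank ∂_3 = (6 − 6) − 0 = 0, and there is no ∂_3, so H_2 = 0.

As a check, the Euler characteristic is 11 − 18 + 6 = -1, which agrees with 2 − 3 + 0 = -1.

H_0 = Z^2,  H_1 = Z^3,  H_2 = 0.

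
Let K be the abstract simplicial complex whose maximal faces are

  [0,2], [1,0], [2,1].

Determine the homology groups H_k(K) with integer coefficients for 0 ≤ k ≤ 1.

H_0 = Z,  H_1 = Z.

Take the total order 0 < 1 < 2 on the vertex set. Then K (dimension 1) consists of the simplices:

  0-simplices (3): [0], [1], [2]
  1-simplices (3): [0,1], [0,2], [1,2]

so the chain groups are C_0 ≅ Z^3, C_1 ≅ Z^3.

Boundary ∂_1: C_1 → C_0 sends each edge [p,q] (with p < q) to q − p. For instance
  ∂[1,2] = [2] − [1].
The 3×3 boundary matrix has rank 2 and Smith normal form diag(1,1).

From H_k ≅ ker(∂_k) / im(∂_{k+1}) we obtain:

  H_0: rank C_0 − rank ∂_1 = 3 − 2 = 1, and the invariant factors of ∂_1 are all 1, so H_0 = Z.
  H_1: rank ker ∂_1 − rank ∂_2 = (3 − 2) − 0 = 1, and there is no ∂_2, so H_1 = Z.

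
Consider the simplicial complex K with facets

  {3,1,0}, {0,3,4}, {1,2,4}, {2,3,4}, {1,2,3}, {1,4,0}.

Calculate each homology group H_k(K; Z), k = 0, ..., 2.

Take the total order 0 < 1 < 2 < 3 < 4 on the vertex set. Then K (dimension 2) consists of the simplices:

  0-simplices (5): [0], [1], [2], [3], [4]
  1-simplices (9): [0,1], [0,3], [0,4], [1,2], [1,3], [1,4], [2,3], [2,4], [3,4]
  2-simplices (6): [0,1,3], [0,1,4], [0,3,4], [1,2,3], [1,2,4], [2,3,4]

giving chain groups C_0 ≅ Z^5, C_1 ≅ Z^9, C_2 ≅ Z^6.

Boundary ∂_1: C_1 → C_0 sends each edge [p,q] (with p < q) to q − p. For instance
  ∂[2,3] = [3] − [2].
This gives a 5×9 integer matrix of rank 4; reducing to Smith normal form yields diagonal entries (1,1,1,1).

∂_2: C_2 → C_1 maps a triangle to the signed sum of its edges. For instance
  ∂[2,3,4] = [3,4] − [2,4] + [2,3],
  ∂[1,2,4] = [2,4] − [1,4] + [1,2].
As a 9×6 matrix over Z this has rank 5, with invariant factors (1,1,1,1,1).

Now H_k = ker ∂_k / im ∂_{k+1}, so:

  H_0: rank C_0 − rank ∂_1 = 5 − 4 = 1, and the invariant factors of ∂_1 are all 1, so H_0 ≅ Z.
  H_1: rank ker ∂_1 − rank ∂_2 = (9 − 4) − 5 = 0, and the invariant factors of ∂_2 are all 1, so H_1 ≅ 0.
  H_2: rank ker ∂_2 − rank ∂_3 = (6 − 5) − 0 = 1, and there is no ∂_3, so H_2 ≅ Z.

As a check, the Euler characteristic is 5 − 9 + 6 = 2, which agrees with 1 − 0 + 1 = 2.
(K is a triangulation of the 2-sphere S^2.)

H_0 = Z,  H_1 = 0,  H_2 = Z.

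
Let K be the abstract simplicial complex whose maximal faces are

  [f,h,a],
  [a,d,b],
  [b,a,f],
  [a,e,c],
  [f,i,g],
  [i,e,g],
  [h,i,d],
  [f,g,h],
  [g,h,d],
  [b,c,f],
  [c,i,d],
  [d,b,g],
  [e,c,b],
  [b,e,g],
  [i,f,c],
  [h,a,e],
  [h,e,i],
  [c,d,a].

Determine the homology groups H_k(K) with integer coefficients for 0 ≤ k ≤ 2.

Fix the vertex order a < b < c < d < e < f < g < h < i and write every simplex with vertices in increasing order. Then dim K = 2 and the simplices of K are:

  0-simplices (9): a, b, c, d, e, f, g, h, i
  1-simplices (27): ab, ac, ad, ae, af, ah, bc, bd, be, bf, bg, cd, ce, cf, ci, dg, dh, di, eg, eh, ei, fg, fh, fi, gh, gi, hi
  2-simplices (18): abd, abf, acd, ace, aeh, afh, bce, bcf, bdg, beg, cdi, cfi, dgh, dhi, egi, ehi, fgh, fgi

Hence C_0 ≅ Z^9, C_1 ≅ Z^27, C_2 ≅ Z^18.

Boundary ∂_1: C_1 → C_0 sends each edge [p,q] (with p < q) to q − p. For instance
  ∂bc = c − b.
As a 9×27 matrix over Z this has rank 8, with invariant factors (1,1,1,1,1,1,1,1).

∂_2: C_2 → C_1 sends each 2-simplex [p,q,r] to [q,r] − [p,r] + [p,q]. For instance
  ∂ehi = hi − ei + eh,
  ∂cfi = fi − ci + cf.
The 27×18 boundary matrix has rank 18 and Smith normal form diag(1,1,1,1,1,1,1,1,1,1,1,1,1,1,1,1,1,2).

Now H_k = ker ∂_k / im ∂_{k+1}, so:

  H_0: rank C_0 − rank ∂_1 = 9 − 8 = 1, and the invariant factors of ∂_1 are all 1, so H_0 = Z.
  H_1: rank ker ∂_1 − rank ∂_2 = (27 − 8) − 18 = 1, and ∂_2 has invariant factor 2 > 1, so H_1 = Z ⊕ Z/2Z.
  H_2: rank ker ∂_2 − rank ∂_3 = (18 − 18) − 0 = 0, and there is no ∂_3, so H_2 = 0.

H_0 = Z,  H_1 = Z ⊕ Z/2Z,  H_2 = 0.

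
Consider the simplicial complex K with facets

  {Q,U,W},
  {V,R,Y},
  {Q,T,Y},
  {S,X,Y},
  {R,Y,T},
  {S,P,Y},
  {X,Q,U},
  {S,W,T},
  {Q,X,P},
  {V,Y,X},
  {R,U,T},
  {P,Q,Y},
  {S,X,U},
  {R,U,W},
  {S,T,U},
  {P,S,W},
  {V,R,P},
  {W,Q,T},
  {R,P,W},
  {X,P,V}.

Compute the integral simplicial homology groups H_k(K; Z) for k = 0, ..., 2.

H_0 ≅ Z,  H_1 ≅ Z ⊕ Z/2Z,  H_2 = 0.

Take the total order P < Q < R < S < T < U < V < W < X < Y on the vertex set. Then K (dimension 2) consists of the simplices:

  0-simplices (10): P, Q, R, S, T, U, V, W, X, Y
  1-simplices (30): PQ, PR, PS, PV, PW, PX, PY, QT, QU, QW, QX, QY, RT, RU, RV, RW, RY, ST, SU, SW, SX, SY, TU, TW, TY, UW, UX, VX, VY, XY
  2-simplices (20): PQX, PQY, PRV, PRW, PSW, PSY, PVX, QTW, QTY, QUW, QUX, RTU, RTY, RUW, RVY, STU, STW, SUX, SXY, VXY

giving chain groups C_0 ≅ Z^10, C_1 ≅ Z^30, C_2 ≅ Z^20.

The boundary map ∂_1: C_1 → C_0 sends each edge [p,q] (with p < q) to q − p. For instance
  ∂UW = W − U.
This gives a 10×30 integer matrix of rank 9; reducing to Smith normal form yields diagonal entries (1,1,1,1,1,1,1,1,1).

The boundary map ∂_2: C_2 → C_1 maps a triangle to the signed sum of its edges. For instance
  ∂PRV = RV − PV + PR,
  ∂QTW = TW − QW + QT.
The resulting 30×20 matrix has rank 20, and its Smith normal form has invariant factors (1,1,1,1,1,1,1,1,1,1,1,1,1,1,1,1,1,1,1,2).

Now H_k = ker ∂_k / im ∂_{k+1}, so:

  H_0: rank C_0 − rank ∂_1 = 10 − 9 = 1, and the invariant factors of ∂_1 are all 1, so H_0 ≅ Z.
  H_1: rank ker ∂_1 − rank ∂_2 = (30 − 9) − 20 = 1, and ∂_2 has invariant factor 2 > 1, so H_1 ≅ Z ⊕ Z/2Z.
  H_2: rank ker ∂_2 − rank ∂_3 = (20 − 20) − 0 = 0, and there is no ∂_3, so H_2 ≅ 0.

As a check, the Euler characteristic is 10 − 30 + 20 = 0, which agrees with 1 − 1 + 0 = 0.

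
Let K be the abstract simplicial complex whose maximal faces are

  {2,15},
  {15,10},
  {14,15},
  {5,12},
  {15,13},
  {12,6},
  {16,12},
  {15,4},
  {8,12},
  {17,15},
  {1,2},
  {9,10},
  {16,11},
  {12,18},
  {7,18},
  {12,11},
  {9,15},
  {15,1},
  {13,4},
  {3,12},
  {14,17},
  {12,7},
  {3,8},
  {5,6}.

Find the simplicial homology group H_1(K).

H_1 ≅ Z^8.

Order the vertices as 1 < 2 < 3 < 4 < 5 < 6 < 7 < 8 < 9 < 10 < 11 < 12 < 13 < 14 < 15 < 16 < 17 < 18. Listing each simplex with vertices in this order, K has dimension 1 with simplices:

  0-simplices (18): [1], [2], [3], [4], [5], [6], [7], [8], [9], [10], [11], [12], [13], [14], [15], [16], [17], [18]
  1-simplices (24): (24 of them)

Hence C_0 ≅ Z^18, C_1 ≅ Z^24.

∂_1: C_1 → C_0 sends each edge [p,q] (with p < q) to q − p.
The resulting 18×24 matrix has rank 16, and its Smith normal form has invariant factors (1,1,1,1,1,1,1,1,1,1,1,1,1,1,1,1).

Now H_k = ker ∂_k / im ∂_{k+1}, so:

  H_1: rank ker ∂_1 − rank ∂_2 = (24 − 16) − 0 = 8, and there is no ∂_2, so H_1 = Z^8.

(K is a triangulation of the disjoint union of a wedge of 4 circles and a wedge of 4 circles.)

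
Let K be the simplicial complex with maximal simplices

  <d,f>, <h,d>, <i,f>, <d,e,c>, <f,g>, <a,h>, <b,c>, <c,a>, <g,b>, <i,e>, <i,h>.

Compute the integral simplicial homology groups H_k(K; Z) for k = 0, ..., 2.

H_0 = Z,  H_1 = Z^4,  H_2 = 0.

K has 9 vertices, 13 edges, 1 triangle.
rank ∂_0 = 0, rank ∂_1 = 8 ⇒ b_0 = 9 − 0 − 8 = 1; all invariant factors of ∂_1 are 1 so no torsion. So H_0 = Z.
rank ∂_1 = 8, rank ∂_2 = 1 ⇒ b_1 = 13 − 8 − 1 = 4; all invariant factors of ∂_2 are 1 so no torsion. So H_1 = Z^4.
rank ∂_2 = 1, rank ∂_3 = 0 ⇒ b_2 = 1 − 1 − 0 = 0. So H_2 = 0.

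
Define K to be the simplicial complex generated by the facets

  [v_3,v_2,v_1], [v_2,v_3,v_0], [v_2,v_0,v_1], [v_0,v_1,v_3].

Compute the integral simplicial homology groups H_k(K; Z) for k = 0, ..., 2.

K has 4 vertices, 6 edges, 4 triangles.
rank ∂_0 = 0, rank ∂_1 = 3 ⇒ b_0 = 4 − 0 − 3 = 1; all invariant factors of ∂_1 are 1 so no torsion. So H_0 = Z.
rank ∂_1 = 3, rank ∂_2 = 3 ⇒ b_1 = 6 − 3 − 3 = 0; all invariant factors of ∂_2 are 1 so no torsion. So H_1 = 0.
rank ∂_2 = 3, rank ∂_3 = 0 ⇒ b_2 = 4 − 3 − 0 = 1. So H_2 = Z.

H_0 ≅ Z,  H_1 = 0,  H_2 ≅ Z.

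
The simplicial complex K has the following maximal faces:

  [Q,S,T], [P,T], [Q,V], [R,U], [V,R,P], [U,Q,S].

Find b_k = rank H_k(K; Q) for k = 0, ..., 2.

b_0 = 1, b_1 = 2, b_2 = 0.

We work with the vertex ordering P < Q < R < S < T < U < V. The simplices of K, each written with vertices in increasing order, are:

  0-simplices (7): P, Q, R, S, T, U, V
  1-simplices (11): PR, PT, PV, QS, QT, QU, QV, RU, RV, ST, SU
  2-simplices (3): PRV, QST, QSU

Hence C_0 ≅ Z^7, C_1 ≅ Z^11, C_2 ≅ Z^3.

Boundary ∂_1: C_1 → C_0 sends each edge [p,q] (with p < q) to q − p. For instance
  ∂QS = S − Q.
As a 7×11 matrix over Z this has rank 6, with invariant factors (1,1,1,1,1,1).

Boundary ∂_2: C_2 → C_1 maps a triangle to the signed sum of its edges. For instance
  ∂PRV = RV − PV + PR,
  ∂QST = ST − QT + QS.
The resulting 11×3 matrix has rank 3, and its Smith normal form has invariant factors (1,1,1).

From H_k ≅ ker(∂_k) / im(∂_{k+1}) we obtain:

  H_0: rank C_0 − rank ∂_1 = 7 − 6 = 1, and the invariant factors of ∂_1 are all 1, so H_0 ≅ Z.
  H_1: rank ker ∂_1 − rank ∂_2 = (11 − 6) − 3 = 2, and the invariant factors of ∂_2 are all 1, so H_1 ≅ Z^2.
  H_2: rank ker ∂_2 − rank ∂_3 = (3 − 3) − 0 = 0, and there is no ∂_3, so H_2 ≅ 0.

As a check, the Euler characteristic is 7 − 11 + 3 = -1, which agrees with 1 − 2 + 0 = -1.

Hence the Betti numbers are b_0 = 1, b_1 = 2, b_2 = 0.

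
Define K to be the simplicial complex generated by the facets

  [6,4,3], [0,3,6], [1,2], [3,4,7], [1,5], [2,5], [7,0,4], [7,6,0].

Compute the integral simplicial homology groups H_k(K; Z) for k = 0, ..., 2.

H_0 ≅ Z^2,  H_1 ≅ Z^2,  H_2 = 0.

K has 8 vertices, 13 edges, 5 triangles.
rank ∂_0 = 0, rank ∂_1 = 6 ⇒ b_0 = 8 − 0 − 6 = 2; all invariant factors of ∂_1 are 1 so no torsion. So H_0 = Z^2.
rank ∂_1 = 6, rank ∂_2 = 5 ⇒ b_1 = 13 − 6 − 5 = 2; all invariant factors of ∂_2 are 1 so no torsion. So H_1 = Z^2.
rank ∂_2 = 5, rank ∂_3 = 0 ⇒ b_2 = 5 − 5 − 0 = 0. So H_2 = 0.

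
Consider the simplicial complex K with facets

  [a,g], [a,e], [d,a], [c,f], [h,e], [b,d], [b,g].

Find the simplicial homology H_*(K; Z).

Take the total order a < b < c < d < e < f < g < h on the vertex set. Then K (dimension 1) consists of the simplices:

  0-simplices (8): a, b, c, d, e, f, g, h
  1-simplices (7): ad, ae, ag, bd, bg, cf, eh

Hence C_0 ≅ Z^8, C_1 ≅ Z^7.

The boundary map ∂_1: C_1 → C_0 is given by ∂[p,q] = [q] − [p]. For instance
  ∂ad = d − a.
The 8×7 boundary matrix has rank 6 and Smith normal form diag(1,1,1,1,1,1).

Reading off H_k = ker ∂_k / im ∂_{k+1}:

  H_0: rank C_0 − rank ∂_1 = 8 − 6 = 2, and the invariant factors of ∂_1 are all 1, so H_0 ≅ Z^2.
  H_1: rank ker ∂_1 − rank ∂_2 = (7 − 6) − 0 = 1, and there is no ∂_2, so H_1 ≅ Z.

As a check, the Euler characteristic is 8 − 7 = 1, which agrees with 2 − 1 = 1.

H_0 = Z^2,  H_1 = Z.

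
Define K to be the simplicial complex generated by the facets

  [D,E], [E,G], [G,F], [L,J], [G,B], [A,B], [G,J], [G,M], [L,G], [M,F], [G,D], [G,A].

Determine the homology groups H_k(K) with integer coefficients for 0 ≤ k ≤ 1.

H_0 ≅ Z,  H_1 ≅ Z^4.

K has 9 vertices, 12 edges.
rank ∂_0 = 0, rank ∂_1 = 8 ⇒ b_0 = 9 − 0 − 8 = 1; all invariant factors of ∂_1 are 1 so no torsion. So H_0 = Z.
rank ∂_1 = 8, rank ∂_2 = 0 ⇒ b_1 = 12 − 8 − 0 = 4. So H_1 = Z^4.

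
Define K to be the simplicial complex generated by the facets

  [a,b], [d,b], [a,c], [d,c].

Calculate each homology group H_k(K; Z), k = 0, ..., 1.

H_0 ≅ Z,  H_1 ≅ Z.

Take the total order a < b < c < d on the vertex set. Then K (dimension 1) consists of the simplices:

  0-simplices (4): a, b, c, d
  1-simplices (4): ab, ac, bd, cd

so the chain groups are C_0 ≅ Z^4, C_1 ≅ Z^4.

Boundary ∂_1: C_1 → C_0 is given by ∂[p,q] = [q] − [p].
As a 4×4 matrix over Z this has rank 3, with invariant factors (1,1,1).

Now H_k = ker ∂_k / im ∂_{k+1}, so:

  H_0: rank C_0 − rank ∂_1 = 4 − 3 = 1, and the invariant factors of ∂_1 are all 1, so H_0 ≅ Z.
  H_1: rank ker ∂_1 − rank ∂_2 = (4 − 3) − 0 = 1, and there is no ∂_2, so H_1 ≅ Z.

As a check, the Euler characteristic is 4 − 4 = 0, which agrees with 1 − 1 = 0.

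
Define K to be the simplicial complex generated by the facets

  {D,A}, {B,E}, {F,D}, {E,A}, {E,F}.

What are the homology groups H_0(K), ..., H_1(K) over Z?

H_0 ≅ Z,  H_1 ≅ Z.

Order the vertices as A < B < D < E < F. Listing each simplex with vertices in this order, K has dimension 1 with simplices:

  0-simplices (5): A, B, D, E, F
  1-simplices (5): AD, AE, BE, DF, EF

so the chain groups are C_0 ≅ Z^5, C_1 ≅ Z^5.

Boundary ∂_1: C_1 → C_0 maps an edge to its endpoints' difference, ∂[p,q] = q − p. For instance
  ∂EF = F − E.
As a 5×5 matrix over Z this has rank 4, with invariant factors (1,1,1,1).

Now H_k = ker ∂_k / im ∂_{k+1}, so:

  H_0: rank C_0 − rank ∂_1 = 5 − 4 = 1, and the invariant factors of ∂_1 are all 1, so H_0 = Z.
  H_1: rank ker ∂_1 − rank ∂_2 = (5 − 4) − 0 = 1, and there is no ∂_2, so H_1 = Z.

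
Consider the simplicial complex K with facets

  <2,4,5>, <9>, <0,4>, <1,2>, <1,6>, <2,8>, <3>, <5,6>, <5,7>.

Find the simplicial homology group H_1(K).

Fix the vertex order 0 < 1 < 2 < 3 < 4 < 5 < 6 < 7 < 8 < 9 and write every simplex with vertices in increasing order. Then dim K = 2 and the simplices of K are:

  0-simplices (10): [0], [1], [2], [3], [4], [5], [6], [7], [8], [9]
  1-simplices (9): [0,4], [1,2], [1,6], [2,4], [2,5], [2,8], [4,5], [5,6], [5,7]
  2-simplices (1): [2,4,5]

so the chain groups are C_0 ≅ Z^10, C_1 ≅ Z^9, C_2 ≅ Z^1.

The boundary map ∂_1: C_1 → C_0 maps an edge to its endpoints' difference, ∂[p,q] = q − p. For instance
  ∂[5,6] = [6] − [5].
As a 10×9 matrix over Z this has rank 7, with invariant factors (1,1,1,1,1,1,1).

The boundary map ∂_2: C_2 → C_1 sends each 2-simplex [p,q,r] to [q,r] − [p,r] + [p,q]. For instance
  ∂[2,4,5] = [4,5] − [2,5] + [2,4].
The 9×1 boundary matrix has rank 1 and Smith normal form diag(1).

From H_k ≅ ker(∂_k) / im(∂_{k+1}) we obtain:

  H_1: rank ker ∂_1 − rank ∂_2 = (9 − 7) − 1 = 1, and the invariant factors of ∂_2 are all 1, so H_1 ≅ Z.

H_1 ≅ Z.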